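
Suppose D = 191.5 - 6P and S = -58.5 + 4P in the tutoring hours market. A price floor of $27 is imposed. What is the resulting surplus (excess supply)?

Surplus = 20

Equilibrium price would be P* = 25, so the floor at 27 binds.
At P = 27: D = 29.5, S = 49.5.
Surplus = 49.5 − 29.5 = 20.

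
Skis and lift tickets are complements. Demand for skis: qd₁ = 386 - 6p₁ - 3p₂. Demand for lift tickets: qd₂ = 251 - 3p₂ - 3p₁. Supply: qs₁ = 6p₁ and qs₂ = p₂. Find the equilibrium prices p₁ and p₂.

p₁ = 791/39, p₂ = 618/13

Market 1: 386 - 6p₁ - 3p₂ = 6p₁ → 12p₁ + 3p₂ = 386.
Market 2: 4p₂ + 3p₁ = 251.
Eliminating p₂: 4×(1) − 3×(2) gives 39p₁ = 791, so p₁ = 791/39.
Back-substitute into (2): p₂ = (251 − 3×791/39) / 4 = 618/13.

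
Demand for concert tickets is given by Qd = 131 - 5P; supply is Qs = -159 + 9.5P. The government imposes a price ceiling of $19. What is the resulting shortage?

Equilibrium price would be P* = 20, so the ceiling at 19 binds.
At P = 19: Qd = 131 − 5(19) = 36, Qs = -159 + 9.5(19) = 21.5.
Shortage = 36 − 21.5 = 14.5.

Shortage = 14.5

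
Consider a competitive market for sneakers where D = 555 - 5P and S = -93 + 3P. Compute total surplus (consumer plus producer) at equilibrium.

Total surplus = 6000

Equilibrium: 555 - 5P = -93 + 3P gives P* = 81, Q* = 150.
Demand choke price: P = 111; supply starts at P = 31.
CS = ½(111 − 81)(150) = 2250; PS = ½(81 − 31)(150) = 3750.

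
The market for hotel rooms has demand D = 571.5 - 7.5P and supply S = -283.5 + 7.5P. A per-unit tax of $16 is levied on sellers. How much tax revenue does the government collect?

Pre-tax equilibrium: P* = 57, Q* = 144.
Tax on sellers shifts supply to S = -283.5 + 7.5(P − 16) = -403.5 + 7.5P.
571.5 - 7.5P = -403.5 + 7.5P gives buyer price Pb = 65; sellers receive Ps = 65 − 16 = 49.
New quantity: Q = 571.5 − 7.5(65) = 84.
Revenue = 16 × 84 = 1344.

Tax revenue = 1344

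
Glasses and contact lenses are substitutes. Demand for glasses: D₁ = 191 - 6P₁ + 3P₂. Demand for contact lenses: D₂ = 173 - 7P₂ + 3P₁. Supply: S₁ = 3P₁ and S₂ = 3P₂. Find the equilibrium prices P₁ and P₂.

Market 1: 191 - 6P₁ + 3P₂ = 3P₁ → 9P₁ - 3P₂ = 191.
Market 2: 10P₂ - 3P₁ = 173.
Eliminating P₂: 10×(1) + 3×(2) gives 81P₁ = 2429, so P₁ = 2429/81.
Back-substitute into (2): P₂ = (173 + 3×2429/81) / 10 = 710/27.

P₁ = 2429/81, P₂ = 710/27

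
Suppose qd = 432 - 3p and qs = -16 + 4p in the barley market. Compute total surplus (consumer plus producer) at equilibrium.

Equilibrium: 432 - 3p = -16 + 4p gives p* = 64, q* = 240.
Demand choke price: p = 144; supply starts at p = 4.
CS = ½(144 − 64)(240) = 9600; PS = ½(64 − 4)(240) = 7200.

Total surplus = 16800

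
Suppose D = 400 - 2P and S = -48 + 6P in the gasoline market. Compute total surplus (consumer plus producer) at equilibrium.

Total surplus = 27648

Equilibrium: 400 - 2P = -48 + 6P gives P* = 56, Q* = 288.
Demand choke price: P = 200; supply starts at P = 8.
CS = ½(200 − 56)(288) = 20736; PS = ½(56 − 8)(288) = 6912.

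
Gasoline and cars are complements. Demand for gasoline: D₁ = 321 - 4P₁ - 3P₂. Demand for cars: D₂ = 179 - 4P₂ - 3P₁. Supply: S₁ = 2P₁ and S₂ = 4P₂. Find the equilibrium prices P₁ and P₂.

P₁ = 677/13, P₂ = 37/13

Market 1: 321 - 4P₁ - 3P₂ = 2P₁ → 6P₁ + 3P₂ = 321.
Market 2: 8P₂ + 3P₁ = 179.
Eliminating P₂: 8×(1) − 3×(2) gives 39P₁ = 2031, so P₁ = 677/13.
Back-substitute into (2): P₂ = (179 − 3×677/13) / 8 = 37/13.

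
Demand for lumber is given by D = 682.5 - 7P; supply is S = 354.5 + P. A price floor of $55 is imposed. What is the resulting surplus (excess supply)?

Surplus = 112

Equilibrium price would be P* = 41, so the floor at 55 binds.
At P = 55: D = 297.5, S = 409.5.
Surplus = 409.5 − 297.5 = 112.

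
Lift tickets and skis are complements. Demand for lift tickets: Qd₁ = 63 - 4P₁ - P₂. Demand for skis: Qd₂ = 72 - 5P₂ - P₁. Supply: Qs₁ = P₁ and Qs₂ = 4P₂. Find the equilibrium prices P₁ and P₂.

Market 1: 63 - 4P₁ - P₂ = P₁ → 5P₁ + P₂ = 63.
Market 2: 9P₂ + P₁ = 72.
Eliminating P₂: 9×(1) − 1×(2) gives 44P₁ = 495, so P₁ = 11.25.
Back-substitute into (2): P₂ = (72 − 1×11.25) / 9 = 6.75.

P₁ = 11.25, P₂ = 6.75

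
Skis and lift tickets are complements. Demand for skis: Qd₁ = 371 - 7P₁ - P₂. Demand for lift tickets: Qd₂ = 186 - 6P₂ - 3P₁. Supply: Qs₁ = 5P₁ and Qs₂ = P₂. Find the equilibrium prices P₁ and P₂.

Market 1: 371 - 7P₁ - P₂ = 5P₁ → 12P₁ + P₂ = 371.
Market 2: 7P₂ + 3P₁ = 186.
Eliminating P₂: 7×(1) − 1×(2) gives 81P₁ = 2411, so P₁ = 2411/81.
Back-substitute into (2): P₂ = (186 − 3×2411/81) / 7 = 373/27.

P₁ = 2411/81, P₂ = 373/27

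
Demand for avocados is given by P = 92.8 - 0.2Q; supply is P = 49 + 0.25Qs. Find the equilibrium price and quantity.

Set the two price expressions equal: 92.8 - 0.2Q = 49 + 0.25Q.
43.8 = 0.45Q, so Q* = 292/3.
P* = 92.8 − (0.2)(292/3) = 220/3.

P* = 220/3, Q* = 292/3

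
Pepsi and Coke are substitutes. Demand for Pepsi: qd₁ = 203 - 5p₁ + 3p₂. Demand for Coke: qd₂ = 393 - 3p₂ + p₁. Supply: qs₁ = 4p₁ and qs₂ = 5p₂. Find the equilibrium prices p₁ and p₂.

p₁ = 2803/69, p₂ = 3740/69

Market 1: 203 - 5p₁ + 3p₂ = 4p₁ → 9p₁ - 3p₂ = 203.
Market 2: 8p₂ - p₁ = 393.
Eliminating p₂: 8×(1) + 3×(2) gives 69p₁ = 2803, so p₁ = 2803/69.
Back-substitute into (2): p₂ = (393 + 1×2803/69) / 8 = 3740/69.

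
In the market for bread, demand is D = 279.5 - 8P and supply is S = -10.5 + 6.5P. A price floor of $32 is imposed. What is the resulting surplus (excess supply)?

Surplus = 174

Equilibrium price would be P* = 20, so the floor at 32 binds.
At P = 32: D = 23.5, S = 197.5.
Surplus = 197.5 − 23.5 = 174.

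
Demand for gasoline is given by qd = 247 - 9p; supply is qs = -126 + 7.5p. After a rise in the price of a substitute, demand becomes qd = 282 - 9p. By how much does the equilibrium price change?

Original equilibrium: p* = 746/33, q* = 479/11.
New equilibrium: 282 - 9p = -126 + 7.5p, so 408 = 16.5p and p' = 272/11; q' = 282 − 9(272/11) = 654/11.
Change in price: 272/11 − 746/33 = 70/33.

Δp = 70/33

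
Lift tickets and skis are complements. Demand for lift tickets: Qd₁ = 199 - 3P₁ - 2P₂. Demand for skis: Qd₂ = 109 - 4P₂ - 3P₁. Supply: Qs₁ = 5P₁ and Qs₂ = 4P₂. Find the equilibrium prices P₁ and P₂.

P₁ = 687/29, P₂ = 275/58

Market 1: 199 - 3P₁ - 2P₂ = 5P₁ → 8P₁ + 2P₂ = 199.
Market 2: 8P₂ + 3P₁ = 109.
Eliminating P₂: 8×(1) − 2×(2) gives 58P₁ = 1374, so P₁ = 687/29.
Back-substitute into (2): P₂ = (109 − 3×687/29) / 8 = 275/58.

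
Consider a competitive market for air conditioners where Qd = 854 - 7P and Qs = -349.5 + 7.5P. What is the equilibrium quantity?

Q* = 273

Set Qd = Qs: 854 - 7P = -349.5 + 7.5P.
1203.5 = 14.5P, so P* = 83.
Q* = 854 − 7(83) = 273.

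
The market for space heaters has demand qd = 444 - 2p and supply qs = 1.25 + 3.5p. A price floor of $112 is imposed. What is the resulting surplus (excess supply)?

Surplus = 173.25

Equilibrium price would be p* = 80.5, so the floor at 112 binds.
At p = 112: qd = 220, qs = 393.25.
Surplus = 393.25 − 220 = 173.25.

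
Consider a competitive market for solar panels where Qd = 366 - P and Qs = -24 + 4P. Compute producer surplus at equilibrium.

Producer surplus = 10368

Equilibrium: 366 - P = -24 + 4P gives P* = 78, Q* = 288.
Supply starts at P = 6 (where Qs = 0).
PS = ½(78 − 6)(288) = 10368.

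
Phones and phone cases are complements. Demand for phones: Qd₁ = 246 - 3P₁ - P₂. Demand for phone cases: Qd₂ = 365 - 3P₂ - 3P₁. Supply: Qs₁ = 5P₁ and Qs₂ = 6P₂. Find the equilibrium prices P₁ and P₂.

P₁ = 1849/69, P₂ = 2182/69

Market 1: 246 - 3P₁ - P₂ = 5P₁ → 8P₁ + P₂ = 246.
Market 2: 9P₂ + 3P₁ = 365.
Eliminating P₂: 9×(1) − 1×(2) gives 69P₁ = 1849, so P₁ = 1849/69.
Back-substitute into (2): P₂ = (365 − 3×1849/69) / 9 = 2182/69.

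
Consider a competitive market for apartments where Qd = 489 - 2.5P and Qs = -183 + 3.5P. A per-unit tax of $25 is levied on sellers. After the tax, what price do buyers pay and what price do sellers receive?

Buyers pay 1519/12, sellers receive 1219/12

Pre-tax equilibrium: P* = 112, Q* = 209.
Tax on sellers shifts supply to Qs = -183 + 3.5(P − 25) = -270.5 + 3.5P.
489 - 2.5P = -270.5 + 3.5P gives buyer price Pb = 1519/12; sellers receive Ps = 1519/12 − 25 = 1219/12.
New quantity: Q = 489 − 2.5(1519/12) = 4141/24.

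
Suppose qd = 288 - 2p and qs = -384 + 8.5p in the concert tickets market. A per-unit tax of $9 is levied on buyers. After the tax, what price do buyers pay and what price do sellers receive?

Pre-tax equilibrium: p* = 64, q* = 160.
Tax on buyers shifts demand to qd = 288 − 2(p + 9) = 270 - 2p.
270 - 2p = -384 + 8.5p gives seller price ps = 436/7; buyers pay pb = 436/7 + 9 = 499/7.
New quantity: q = 288 − 2(499/7) = 1018/7.

Buyers pay 499/7, sellers receive 436/7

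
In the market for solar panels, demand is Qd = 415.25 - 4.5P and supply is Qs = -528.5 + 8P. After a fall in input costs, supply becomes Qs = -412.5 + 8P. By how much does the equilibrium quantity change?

Original equilibrium: P* = 75.5, Q* = 75.5.
New equilibrium: 415.25 - 4.5P = -412.5 + 8P, so 827.75 = 12.5P and P' = 66.22; Q' = 415.25 − 4.5(66.22) = 117.26.
Change in quantity: 117.26 − 75.5 = 41.76.

ΔQ = 41.76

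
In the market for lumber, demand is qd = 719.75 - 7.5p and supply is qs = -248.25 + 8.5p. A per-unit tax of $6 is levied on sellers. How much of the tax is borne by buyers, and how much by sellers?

Pre-tax equilibrium: p* = 60.5, q* = 266.
Tax on sellers shifts supply to qs = -248.25 + 8.5(p − 6) = -299.25 + 8.5p.
719.75 - 7.5p = -299.25 + 8.5p gives buyer price pb = 63.6875; sellers receive ps = 63.6875 − 6 = 57.6875.
New quantity: q = 719.75 − 7.5(63.6875) = 242.09375.
Buyer burden = 63.6875 − 60.5 = 3.1875; seller burden = 60.5 − 57.6875 = 2.8125.

Buyers bear $3.1875, sellers bear $2.8125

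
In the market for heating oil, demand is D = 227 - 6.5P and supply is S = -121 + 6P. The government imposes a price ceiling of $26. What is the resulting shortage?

Shortage = 23

Equilibrium price would be P* = 27.84, so the ceiling at 26 binds.
At P = 26: D = 227 − 6.5(26) = 58, S = -121 + 6(26) = 35.
Shortage = 58 − 35 = 23.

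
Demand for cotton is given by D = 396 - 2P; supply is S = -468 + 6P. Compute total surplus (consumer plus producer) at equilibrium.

Total surplus = 10800

Equilibrium: 396 - 2P = -468 + 6P gives P* = 108, Q* = 180.
Demand choke price: P = 198; supply starts at P = 78.
CS = ½(198 − 108)(180) = 8100; PS = ½(108 − 78)(180) = 2700.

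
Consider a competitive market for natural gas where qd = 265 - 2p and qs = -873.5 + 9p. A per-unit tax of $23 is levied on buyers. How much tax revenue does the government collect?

Tax revenue = 5152/11

Pre-tax equilibrium: p* = 103.5, q* = 58.
Tax on buyers shifts demand to qd = 265 − 2(p + 23) = 219 - 2p.
219 - 2p = -873.5 + 9p gives seller price ps = 2185/22; buyers pay pb = 2185/22 + 23 = 2691/22.
New quantity: q = 265 − 2(2691/22) = 224/11.
Revenue = 23 × 224/11 = 5152/11.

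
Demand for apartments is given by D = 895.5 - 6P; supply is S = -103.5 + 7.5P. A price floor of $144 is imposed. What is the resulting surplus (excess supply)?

Surplus = 945

Equilibrium price would be P* = 74, so the floor at 144 binds.
At P = 144: D = 31.5, S = 976.5.
Surplus = 976.5 − 31.5 = 945.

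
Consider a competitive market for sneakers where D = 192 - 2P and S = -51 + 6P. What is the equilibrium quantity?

Q* = 131.25

Set D = S: 192 - 2P = -51 + 6P.
243 = 8P, so P* = 30.375.
Q* = 192 − 2(30.375) = 131.25.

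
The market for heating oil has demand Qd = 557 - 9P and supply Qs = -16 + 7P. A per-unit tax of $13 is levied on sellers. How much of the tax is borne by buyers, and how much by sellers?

Buyers bear $5.6875, sellers bear $7.3125

Pre-tax equilibrium: P* = 35.8125, Q* = 234.6875.
Tax on sellers shifts supply to Qs = -16 + 7(P − 13) = -107 + 7P.
557 - 9P = -107 + 7P gives buyer price Pb = 41.5; sellers receive Ps = 41.5 − 13 = 28.5.
New quantity: Q = 557 − 9(41.5) = 183.5.
Buyer burden = 41.5 − 35.8125 = 5.6875; seller burden = 35.8125 − 28.5 = 7.3125.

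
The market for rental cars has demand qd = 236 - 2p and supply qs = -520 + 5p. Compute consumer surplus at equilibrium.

Consumer surplus = 100

Equilibrium: 236 - 2p = -520 + 5p gives p* = 108, q* = 20.
Demand choke price (qd = 0): p = 118.
CS = ½(118 − 108)(20) = 100.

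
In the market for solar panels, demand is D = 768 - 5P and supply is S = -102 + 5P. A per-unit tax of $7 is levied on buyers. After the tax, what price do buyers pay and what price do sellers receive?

Buyers pay $90.5, sellers receive $83.5

Pre-tax equilibrium: P* = 87, Q* = 333.
Tax on buyers shifts demand to D = 768 − 5(P + 7) = 733 - 5P.
733 - 5P = -102 + 5P gives seller price Ps = 83.5; buyers pay Pb = 83.5 + 7 = 90.5.
New quantity: Q = 768 − 5(90.5) = 315.5.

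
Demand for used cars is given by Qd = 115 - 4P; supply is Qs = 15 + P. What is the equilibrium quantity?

Set Qd = Qs: 115 - 4P = 15 + P.
100 = 5P, so P* = 20.
Q* = 115 − 4(20) = 35.

Q* = 35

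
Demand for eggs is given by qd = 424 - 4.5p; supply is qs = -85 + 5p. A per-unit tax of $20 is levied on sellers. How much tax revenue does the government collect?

Tax revenue = 51500/19

Pre-tax equilibrium: p* = 1018/19, q* = 3475/19.
Tax on sellers shifts supply to qs = -85 + 5(p − 20) = -185 + 5p.
424 - 4.5p = -185 + 5p gives buyer price pb = 1218/19; sellers receive ps = 1218/19 − 20 = 838/19.
New quantity: q = 424 − 4.5(1218/19) = 2575/19.
Revenue = 20 × 2575/19 = 51500/19.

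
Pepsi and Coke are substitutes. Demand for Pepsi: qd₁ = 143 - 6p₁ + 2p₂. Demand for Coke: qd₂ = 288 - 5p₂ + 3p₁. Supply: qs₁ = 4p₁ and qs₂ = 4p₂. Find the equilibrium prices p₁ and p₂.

Market 1: 143 - 6p₁ + 2p₂ = 4p₁ → 10p₁ - 2p₂ = 143.
Market 2: 9p₂ - 3p₁ = 288.
Eliminating p₂: 9×(1) + 2×(2) gives 84p₁ = 1863, so p₁ = 621/28.
Back-substitute into (2): p₂ = (288 + 3×621/28) / 9 = 1103/28.

p₁ = 621/28, p₂ = 1103/28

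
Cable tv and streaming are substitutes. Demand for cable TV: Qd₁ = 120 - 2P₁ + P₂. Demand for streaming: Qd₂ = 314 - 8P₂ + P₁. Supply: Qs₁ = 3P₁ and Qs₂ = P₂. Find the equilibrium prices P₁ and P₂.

Market 1: 120 - 2P₁ + P₂ = 3P₁ → 5P₁ - P₂ = 120.
Market 2: 9P₂ - P₁ = 314.
Eliminating P₂: 9×(1) + 1×(2) gives 44P₁ = 1394, so P₁ = 697/22.
Back-substitute into (2): P₂ = (314 + 1×697/22) / 9 = 845/22.

P₁ = 697/22, P₂ = 845/22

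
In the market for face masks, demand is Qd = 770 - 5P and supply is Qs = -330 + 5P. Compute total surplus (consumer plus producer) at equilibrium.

Equilibrium: 770 - 5P = -330 + 5P gives P* = 110, Q* = 220.
Demand choke price: P = 154; supply starts at P = 66.
CS = ½(154 − 110)(220) = 4840; PS = ½(110 − 66)(220) = 4840.

Total surplus = 9680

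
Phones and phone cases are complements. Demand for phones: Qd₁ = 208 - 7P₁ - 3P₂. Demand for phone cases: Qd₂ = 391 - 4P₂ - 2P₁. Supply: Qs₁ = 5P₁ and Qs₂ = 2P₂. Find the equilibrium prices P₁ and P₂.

Market 1: 208 - 7P₁ - 3P₂ = 5P₁ → 12P₁ + 3P₂ = 208.
Market 2: 6P₂ + 2P₁ = 391.
Eliminating P₂: 6×(1) − 3×(2) gives 66P₁ = 75, so P₁ = 25/22.
Back-substitute into (2): P₂ = (391 − 2×25/22) / 6 = 2138/33.

P₁ = 25/22, P₂ = 2138/33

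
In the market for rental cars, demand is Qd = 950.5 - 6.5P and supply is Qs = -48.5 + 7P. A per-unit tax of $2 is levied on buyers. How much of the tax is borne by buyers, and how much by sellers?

Buyers bear 28/27, sellers bear 26/27

Pre-tax equilibrium: P* = 74, Q* = 469.5.
Tax on buyers shifts demand to Qd = 950.5 − 6.5(P + 2) = 937.5 - 6.5P.
937.5 - 6.5P = -48.5 + 7P gives seller price Ps = 1972/27; buyers pay Pb = 1972/27 + 2 = 2026/27.
New quantity: Q = 950.5 − 6.5(2026/27) = 24989/54.
Buyer burden = 2026/27 − 74 = 28/27; seller burden = 74 − 1972/27 = 26/27.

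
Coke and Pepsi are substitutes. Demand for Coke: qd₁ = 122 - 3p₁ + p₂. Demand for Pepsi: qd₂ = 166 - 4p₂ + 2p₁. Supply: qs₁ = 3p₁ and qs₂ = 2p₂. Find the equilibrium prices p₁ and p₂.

Market 1: 122 - 3p₁ + p₂ = 3p₁ → 6p₁ - p₂ = 122.
Market 2: 6p₂ - 2p₁ = 166.
Eliminating p₂: 6×(1) + 1×(2) gives 34p₁ = 898, so p₁ = 449/17.
Back-substitute into (2): p₂ = (166 + 2×449/17) / 6 = 620/17.

p₁ = 449/17, p₂ = 620/17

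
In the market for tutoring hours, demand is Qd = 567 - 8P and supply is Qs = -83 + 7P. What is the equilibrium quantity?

Set Qd = Qs: 567 - 8P = -83 + 7P.
650 = 15P, so P* = 130/3.
Q* = 567 − 8(130/3) = 661/3.

Q* = 661/3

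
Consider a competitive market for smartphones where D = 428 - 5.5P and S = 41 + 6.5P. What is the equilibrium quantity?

Q* = 250.625

Set D = S: 428 - 5.5P = 41 + 6.5P.
387 = 12P, so P* = 32.25.
Q* = 428 − 5.5(32.25) = 250.625.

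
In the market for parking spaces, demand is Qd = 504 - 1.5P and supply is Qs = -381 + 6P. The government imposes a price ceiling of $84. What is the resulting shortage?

Shortage = 255

Equilibrium price would be P* = 118, so the ceiling at 84 binds.
At P = 84: Qd = 504 − 1.5(84) = 378, Qs = -381 + 6(84) = 123.
Shortage = 378 − 123 = 255.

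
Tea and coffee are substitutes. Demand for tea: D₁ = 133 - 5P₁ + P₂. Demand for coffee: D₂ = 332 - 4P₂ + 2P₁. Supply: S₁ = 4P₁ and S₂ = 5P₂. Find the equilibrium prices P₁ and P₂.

Market 1: 133 - 5P₁ + P₂ = 4P₁ → 9P₁ - P₂ = 133.
Market 2: 9P₂ - 2P₁ = 332.
Eliminating P₂: 9×(1) + 1×(2) gives 79P₁ = 1529, so P₁ = 1529/79.
Back-substitute into (2): P₂ = (332 + 2×1529/79) / 9 = 3254/79.

P₁ = 1529/79, P₂ = 3254/79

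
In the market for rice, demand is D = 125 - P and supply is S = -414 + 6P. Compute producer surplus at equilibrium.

Equilibrium: 125 - P = -414 + 6P gives P* = 77, Q* = 48.
Supply starts at P = 69 (where S = 0).
PS = ½(77 − 69)(48) = 192.

Producer surplus = 192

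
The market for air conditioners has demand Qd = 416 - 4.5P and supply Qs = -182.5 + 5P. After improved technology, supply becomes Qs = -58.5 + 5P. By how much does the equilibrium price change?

ΔP = -248/19

Original equilibrium: P* = 63, Q* = 132.5.
New equilibrium: 416 - 4.5P = -58.5 + 5P, so 474.5 = 9.5P and P' = 949/19; Q' = 416 − 4.5(949/19) = 7267/38.
Change in price: 949/19 − 63 = -248/19.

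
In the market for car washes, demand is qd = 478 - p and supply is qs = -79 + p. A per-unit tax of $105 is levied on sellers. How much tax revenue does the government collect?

Tax revenue = 15435

Pre-tax equilibrium: p* = 278.5, q* = 199.5.
Tax on sellers shifts supply to qs = -79 + 1(p − 105) = -184 + p.
478 - p = -184 + p gives buyer price pb = 331; sellers receive ps = 331 − 105 = 226.
New quantity: q = 478 − 1(331) = 147.
Revenue = 105 × 147 = 15435.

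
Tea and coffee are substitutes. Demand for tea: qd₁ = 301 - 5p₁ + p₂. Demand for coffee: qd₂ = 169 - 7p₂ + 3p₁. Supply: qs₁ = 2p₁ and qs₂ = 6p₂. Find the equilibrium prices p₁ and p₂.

p₁ = 2041/44, p₂ = 1043/44

Market 1: 301 - 5p₁ + p₂ = 2p₁ → 7p₁ - p₂ = 301.
Market 2: 13p₂ - 3p₁ = 169.
Eliminating p₂: 13×(1) + 1×(2) gives 88p₁ = 4082, so p₁ = 2041/44.
Back-substitute into (2): p₂ = (169 + 3×2041/44) / 13 = 1043/44.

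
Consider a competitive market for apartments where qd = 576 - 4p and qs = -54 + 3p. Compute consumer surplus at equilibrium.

Consumer surplus = 5832

Equilibrium: 576 - 4p = -54 + 3p gives p* = 90, q* = 216.
Demand choke price (qd = 0): p = 144.
CS = ½(144 − 90)(216) = 5832.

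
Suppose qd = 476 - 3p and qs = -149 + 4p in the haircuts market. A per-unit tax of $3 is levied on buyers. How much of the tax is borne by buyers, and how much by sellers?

Pre-tax equilibrium: p* = 625/7, q* = 1457/7.
Tax on buyers shifts demand to qd = 476 − 3(p + 3) = 467 - 3p.
467 - 3p = -149 + 4p gives seller price ps = 88; buyers pay pb = 88 + 3 = 91.
New quantity: q = 476 − 3(91) = 203.
Buyer burden = 91 − 625/7 = 12/7; seller burden = 625/7 − 88 = 9/7.

Buyers bear 12/7, sellers bear 9/7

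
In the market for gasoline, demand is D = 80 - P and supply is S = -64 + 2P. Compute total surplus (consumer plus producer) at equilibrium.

Equilibrium: 80 - P = -64 + 2P gives P* = 48, Q* = 32.
Demand choke price: P = 80; supply starts at P = 32.
CS = ½(80 − 48)(32) = 512; PS = ½(48 − 32)(32) = 256.

Total surplus = 768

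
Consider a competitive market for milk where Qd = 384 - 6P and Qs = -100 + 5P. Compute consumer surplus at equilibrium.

Consumer surplus = 1200

Equilibrium: 384 - 6P = -100 + 5P gives P* = 44, Q* = 120.
Demand choke price (Qd = 0): P = 64.
CS = ½(64 − 44)(120) = 1200.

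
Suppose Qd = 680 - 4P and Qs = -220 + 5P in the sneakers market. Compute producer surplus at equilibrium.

Producer surplus = 7840

Equilibrium: 680 - 4P = -220 + 5P gives P* = 100, Q* = 280.
Supply starts at P = 44 (where Qs = 0).
PS = ½(100 − 44)(280) = 7840.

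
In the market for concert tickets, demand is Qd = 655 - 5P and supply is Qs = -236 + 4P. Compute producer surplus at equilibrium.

Equilibrium: 655 - 5P = -236 + 4P gives P* = 99, Q* = 160.
Supply starts at P = 59 (where Qs = 0).
PS = ½(99 − 59)(160) = 3200.

Producer surplus = 3200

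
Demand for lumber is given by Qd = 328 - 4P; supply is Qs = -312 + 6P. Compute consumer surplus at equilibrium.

Equilibrium: 328 - 4P = -312 + 6P gives P* = 64, Q* = 72.
Demand choke price (Qd = 0): P = 82.
CS = ½(82 − 64)(72) = 648.

Consumer surplus = 648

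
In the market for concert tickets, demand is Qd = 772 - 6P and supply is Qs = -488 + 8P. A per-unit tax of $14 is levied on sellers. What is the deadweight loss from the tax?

Pre-tax equilibrium: P* = 90, Q* = 232.
Tax on sellers shifts supply to Qs = -488 + 8(P − 14) = -600 + 8P.
772 - 6P = -600 + 8P gives buyer price Pb = 98; sellers receive Ps = 98 − 14 = 84.
New quantity: Q = 772 − 6(98) = 184.
DWL = ½ × 14 × (232 − 184) = 336.

Deadweight loss = 336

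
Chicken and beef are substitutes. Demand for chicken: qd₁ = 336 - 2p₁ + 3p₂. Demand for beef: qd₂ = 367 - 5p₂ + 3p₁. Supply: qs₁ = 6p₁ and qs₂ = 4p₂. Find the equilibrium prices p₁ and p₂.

p₁ = 1375/21, p₂ = 3944/63

Market 1: 336 - 2p₁ + 3p₂ = 6p₁ → 8p₁ - 3p₂ = 336.
Market 2: 9p₂ - 3p₁ = 367.
Eliminating p₂: 9×(1) + 3×(2) gives 63p₁ = 4125, so p₁ = 1375/21.
Back-substitute into (2): p₂ = (367 + 3×1375/21) / 9 = 3944/63.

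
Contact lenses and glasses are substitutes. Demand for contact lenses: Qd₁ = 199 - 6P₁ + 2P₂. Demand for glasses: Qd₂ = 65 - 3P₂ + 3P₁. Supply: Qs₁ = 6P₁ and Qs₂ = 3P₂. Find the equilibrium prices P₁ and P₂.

P₁ = 662/33, P₂ = 459/22

Market 1: 199 - 6P₁ + 2P₂ = 6P₁ → 12P₁ - 2P₂ = 199.
Market 2: 6P₂ - 3P₁ = 65.
Eliminating P₂: 6×(1) + 2×(2) gives 66P₁ = 1324, so P₁ = 662/33.
Back-substitute into (2): P₂ = (65 + 3×662/33) / 6 = 459/22.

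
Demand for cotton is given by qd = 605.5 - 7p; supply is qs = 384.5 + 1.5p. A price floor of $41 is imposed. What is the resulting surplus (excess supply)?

Equilibrium price would be p* = 26, so the floor at 41 binds.
At p = 41: qd = 318.5, qs = 446.
Surplus = 446 − 318.5 = 127.5.

Surplus = 127.5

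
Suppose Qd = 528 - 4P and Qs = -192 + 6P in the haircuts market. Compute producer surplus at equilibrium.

Equilibrium: 528 - 4P = -192 + 6P gives P* = 72, Q* = 240.
Supply starts at P = 32 (where Qs = 0).
PS = ½(72 − 32)(240) = 4800.

Producer surplus = 4800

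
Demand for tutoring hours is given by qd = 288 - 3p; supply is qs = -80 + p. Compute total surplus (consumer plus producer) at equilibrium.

Total surplus = 96

Equilibrium: 288 - 3p = -80 + p gives p* = 92, q* = 12.
Demand choke price: p = 96; supply starts at p = 80.
CS = ½(96 − 92)(12) = 24; PS = ½(92 − 80)(12) = 72.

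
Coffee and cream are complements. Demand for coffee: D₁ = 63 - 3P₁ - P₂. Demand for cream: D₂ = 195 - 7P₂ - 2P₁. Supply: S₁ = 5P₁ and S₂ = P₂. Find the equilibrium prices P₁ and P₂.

P₁ = 309/62, P₂ = 717/31

Market 1: 63 - 3P₁ - P₂ = 5P₁ → 8P₁ + P₂ = 63.
Market 2: 8P₂ + 2P₁ = 195.
Eliminating P₂: 8×(1) − 1×(2) gives 62P₁ = 309, so P₁ = 309/62.
Back-substitute into (2): P₂ = (195 − 2×309/62) / 8 = 717/31.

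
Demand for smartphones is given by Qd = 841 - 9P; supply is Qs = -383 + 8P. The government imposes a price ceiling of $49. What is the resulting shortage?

Shortage = 391

Equilibrium price would be P* = 72, so the ceiling at 49 binds.
At P = 49: Qd = 841 − 9(49) = 400, Qs = -383 + 8(49) = 9.
Shortage = 400 − 9 = 391.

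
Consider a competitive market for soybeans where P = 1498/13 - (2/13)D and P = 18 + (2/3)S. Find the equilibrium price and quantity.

Set the two price expressions equal: 1498/13 - (2/13)Q = 18 + (2/3)Q.
1264/13 = (32/39)Q, so Q* = 118.5.
P* = 1498/13 − (2/13)(118.5) = 97.

P* = 97, Q* = 118.5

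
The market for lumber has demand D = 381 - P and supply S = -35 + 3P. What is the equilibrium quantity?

Q* = 277

Set D = S: 381 - P = -35 + 3P.
416 = 4P, so P* = 104.
Q* = 381 − 1(104) = 277.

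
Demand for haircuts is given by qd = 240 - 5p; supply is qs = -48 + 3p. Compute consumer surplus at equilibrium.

Consumer surplus = 360

Equilibrium: 240 - 5p = -48 + 3p gives p* = 36, q* = 60.
Demand choke price (qd = 0): p = 48.
CS = ½(48 − 36)(60) = 360.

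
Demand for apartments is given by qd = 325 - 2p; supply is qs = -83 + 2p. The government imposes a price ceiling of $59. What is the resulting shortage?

Shortage = 172

Equilibrium price would be p* = 102, so the ceiling at 59 binds.
At p = 59: qd = 325 − 2(59) = 207, qs = -83 + 2(59) = 35.
Shortage = 207 − 35 = 172.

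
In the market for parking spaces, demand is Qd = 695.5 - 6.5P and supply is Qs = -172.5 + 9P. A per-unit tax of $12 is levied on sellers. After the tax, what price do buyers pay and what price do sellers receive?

Buyers pay 1952/31, sellers receive 1580/31

Pre-tax equilibrium: P* = 56, Q* = 331.5.
Tax on sellers shifts supply to Qs = -172.5 + 9(P − 12) = -280.5 + 9P.
695.5 - 6.5P = -280.5 + 9P gives buyer price Pb = 1952/31; sellers receive Ps = 1952/31 − 12 = 1580/31.
New quantity: Q = 695.5 − 6.5(1952/31) = 17745/62.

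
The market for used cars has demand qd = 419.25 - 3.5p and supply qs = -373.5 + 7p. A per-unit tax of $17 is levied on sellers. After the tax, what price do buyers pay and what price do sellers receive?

Pre-tax equilibrium: p* = 75.5, q* = 155.
Tax on sellers shifts supply to qs = -373.5 + 7(p − 17) = -492.5 + 7p.
419.25 - 3.5p = -492.5 + 7p gives buyer price pb = 521/6; sellers receive ps = 521/6 − 17 = 419/6.
New quantity: q = 419.25 − 3.5(521/6) = 346/3.

Buyers pay 521/6, sellers receive 419/6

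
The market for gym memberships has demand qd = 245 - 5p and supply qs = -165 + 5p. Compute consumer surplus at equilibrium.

Consumer surplus = 160

Equilibrium: 245 - 5p = -165 + 5p gives p* = 41, q* = 40.
Demand choke price (qd = 0): p = 49.
CS = ½(49 − 41)(40) = 160.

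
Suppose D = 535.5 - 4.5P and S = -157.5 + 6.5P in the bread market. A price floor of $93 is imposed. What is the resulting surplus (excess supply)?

Surplus = 330

Equilibrium price would be P* = 63, so the floor at 93 binds.
At P = 93: D = 117, S = 447.
Surplus = 447 − 117 = 330.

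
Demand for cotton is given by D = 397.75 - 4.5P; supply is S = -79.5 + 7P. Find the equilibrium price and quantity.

Set D = S: 397.75 - 4.5P = -79.5 + 7P.
477.25 = 11.5P, so P* = 41.5.
Q* = 397.75 − 4.5(41.5) = 211.

P* = 41.5, Q* = 211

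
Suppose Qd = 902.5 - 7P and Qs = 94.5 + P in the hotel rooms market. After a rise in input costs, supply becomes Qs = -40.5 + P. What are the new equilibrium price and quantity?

Original equilibrium: P* = 101, Q* = 195.5.
New equilibrium: 902.5 - 7P = -40.5 + P, so 943 = 8P and P' = 117.875; Q' = 902.5 − 7(117.875) = 77.375.

P' = 117.875, Q' = 77.375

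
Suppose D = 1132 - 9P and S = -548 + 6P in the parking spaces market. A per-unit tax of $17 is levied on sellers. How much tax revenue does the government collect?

Tax revenue = 1067.6

Pre-tax equilibrium: P* = 112, Q* = 124.
Tax on sellers shifts supply to S = -548 + 6(P − 17) = -650 + 6P.
1132 - 9P = -650 + 6P gives buyer price Pb = 118.8; sellers receive Ps = 118.8 − 17 = 101.8.
New quantity: Q = 1132 − 9(118.8) = 62.8.
Revenue = 17 × 62.8 = 1067.6.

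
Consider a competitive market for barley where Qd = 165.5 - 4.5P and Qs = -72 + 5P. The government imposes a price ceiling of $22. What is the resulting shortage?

Shortage = 28.5

Equilibrium price would be P* = 25, so the ceiling at 22 binds.
At P = 22: Qd = 165.5 − 4.5(22) = 66.5, Qs = -72 + 5(22) = 38.
Shortage = 66.5 − 38 = 28.5.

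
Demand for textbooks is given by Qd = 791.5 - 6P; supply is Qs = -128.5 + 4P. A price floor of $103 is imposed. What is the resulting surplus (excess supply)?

Surplus = 110

Equilibrium price would be P* = 92, so the floor at 103 binds.
At P = 103: Qd = 173.5, Qs = 283.5.
Surplus = 283.5 − 173.5 = 110.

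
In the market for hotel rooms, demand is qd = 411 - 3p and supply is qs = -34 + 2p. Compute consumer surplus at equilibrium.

Equilibrium: 411 - 3p = -34 + 2p gives p* = 89, q* = 144.
Demand choke price (qd = 0): p = 137.
CS = ½(137 − 89)(144) = 3456.

Consumer surplus = 3456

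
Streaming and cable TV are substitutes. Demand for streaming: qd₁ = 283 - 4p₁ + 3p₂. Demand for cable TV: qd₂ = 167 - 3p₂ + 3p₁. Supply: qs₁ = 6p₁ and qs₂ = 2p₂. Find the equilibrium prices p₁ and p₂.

Market 1: 283 - 4p₁ + 3p₂ = 6p₁ → 10p₁ - 3p₂ = 283.
Market 2: 5p₂ - 3p₁ = 167.
Eliminating p₂: 5×(1) + 3×(2) gives 41p₁ = 1916, so p₁ = 1916/41.
Back-substitute into (2): p₂ = (167 + 3×1916/41) / 5 = 2519/41.

p₁ = 1916/41, p₂ = 2519/41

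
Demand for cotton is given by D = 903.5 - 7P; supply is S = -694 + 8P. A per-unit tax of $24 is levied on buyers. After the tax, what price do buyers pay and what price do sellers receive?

Buyers pay $119.3, sellers receive $95.3

Pre-tax equilibrium: P* = 106.5, Q* = 158.
Tax on buyers shifts demand to D = 903.5 − 7(P + 24) = 735.5 - 7P.
735.5 - 7P = -694 + 8P gives seller price Ps = 95.3; buyers pay Pb = 95.3 + 24 = 119.3.
New quantity: Q = 903.5 − 7(119.3) = 68.4.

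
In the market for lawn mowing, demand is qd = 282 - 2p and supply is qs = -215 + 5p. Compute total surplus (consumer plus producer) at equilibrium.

Equilibrium: 282 - 2p = -215 + 5p gives p* = 71, q* = 140.
Demand choke price: p = 141; supply starts at p = 43.
CS = ½(141 − 71)(140) = 4900; PS = ½(71 − 43)(140) = 1960.

Total surplus = 6860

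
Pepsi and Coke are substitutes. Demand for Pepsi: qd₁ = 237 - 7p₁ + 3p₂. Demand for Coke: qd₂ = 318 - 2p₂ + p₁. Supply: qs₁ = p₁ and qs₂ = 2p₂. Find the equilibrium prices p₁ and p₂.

p₁ = 1902/29, p₂ = 2781/29

Market 1: 237 - 7p₁ + 3p₂ = p₁ → 8p₁ - 3p₂ = 237.
Market 2: 4p₂ - p₁ = 318.
Eliminating p₂: 4×(1) + 3×(2) gives 29p₁ = 1902, so p₁ = 1902/29.
Back-substitute into (2): p₂ = (318 + 1×1902/29) / 4 = 2781/29.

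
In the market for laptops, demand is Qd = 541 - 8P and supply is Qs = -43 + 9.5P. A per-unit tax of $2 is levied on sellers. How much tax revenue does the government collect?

Pre-tax equilibrium: P* = 1168/35, Q* = 9591/35.
Tax on sellers shifts supply to Qs = -43 + 9.5(P − 2) = -62 + 9.5P.
541 - 8P = -62 + 9.5P gives buyer price Pb = 1206/35; sellers receive Ps = 1206/35 − 2 = 1136/35.
New quantity: Q = 541 − 8(1206/35) = 9287/35.
Revenue = 2 × 9287/35 = 18574/35.

Tax revenue = 18574/35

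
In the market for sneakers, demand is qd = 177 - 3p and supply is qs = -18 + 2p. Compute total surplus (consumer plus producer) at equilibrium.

Equilibrium: 177 - 3p = -18 + 2p gives p* = 39, q* = 60.
Demand choke price: p = 59; supply starts at p = 9.
CS = ½(59 − 39)(60) = 600; PS = ½(39 − 9)(60) = 900.

Total surplus = 1500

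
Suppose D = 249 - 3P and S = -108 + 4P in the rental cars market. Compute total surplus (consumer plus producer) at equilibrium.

Equilibrium: 249 - 3P = -108 + 4P gives P* = 51, Q* = 96.
Demand choke price: P = 83; supply starts at P = 27.
CS = ½(83 − 51)(96) = 1536; PS = ½(51 − 27)(96) = 1152.

Total surplus = 2688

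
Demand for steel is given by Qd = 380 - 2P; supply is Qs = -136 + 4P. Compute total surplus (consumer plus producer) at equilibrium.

Total surplus = 16224

Equilibrium: 380 - 2P = -136 + 4P gives P* = 86, Q* = 208.
Demand choke price: P = 190; supply starts at P = 34.
CS = ½(190 − 86)(208) = 10816; PS = ½(86 − 34)(208) = 5408.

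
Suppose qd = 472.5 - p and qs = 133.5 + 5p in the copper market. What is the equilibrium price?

p* = 56.5

Set qd = qs: 472.5 - p = 133.5 + 5p.
339 = 6p, so p* = 56.5.
q* = 472.5 − 1(56.5) = 416.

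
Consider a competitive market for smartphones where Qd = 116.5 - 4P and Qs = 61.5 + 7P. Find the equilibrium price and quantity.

P* = 5, Q* = 96.5

Set Qd = Qs: 116.5 - 4P = 61.5 + 7P.
55 = 11P, so P* = 5.
Q* = 116.5 − 4(5) = 96.5.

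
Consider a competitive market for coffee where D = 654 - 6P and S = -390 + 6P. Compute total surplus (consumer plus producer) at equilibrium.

Total surplus = 2904

Equilibrium: 654 - 6P = -390 + 6P gives P* = 87, Q* = 132.
Demand choke price: P = 109; supply starts at P = 65.
CS = ½(109 − 87)(132) = 1452; PS = ½(87 − 65)(132) = 1452.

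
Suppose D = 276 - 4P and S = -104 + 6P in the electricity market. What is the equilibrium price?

P* = 38

Set D = S: 276 - 4P = -104 + 6P.
380 = 10P, so P* = 38.
Q* = 276 − 4(38) = 124.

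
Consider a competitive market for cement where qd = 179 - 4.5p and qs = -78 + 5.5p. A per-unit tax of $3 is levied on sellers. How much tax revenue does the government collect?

Tax revenue = 167.775

Pre-tax equilibrium: p* = 25.7, q* = 63.35.
Tax on sellers shifts supply to qs = -78 + 5.5(p − 3) = -94.5 + 5.5p.
179 - 4.5p = -94.5 + 5.5p gives buyer price pb = 27.35; sellers receive ps = 27.35 − 3 = 24.35.
New quantity: q = 179 − 4.5(27.35) = 55.925.
Revenue = 3 × 55.925 = 167.775.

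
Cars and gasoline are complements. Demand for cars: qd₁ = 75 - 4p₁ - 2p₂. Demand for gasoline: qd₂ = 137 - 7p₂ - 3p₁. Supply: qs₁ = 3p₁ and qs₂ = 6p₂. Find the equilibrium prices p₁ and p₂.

Market 1: 75 - 4p₁ - 2p₂ = 3p₁ → 7p₁ + 2p₂ = 75.
Market 2: 13p₂ + 3p₁ = 137.
Eliminating p₂: 13×(1) − 2×(2) gives 85p₁ = 701, so p₁ = 701/85.
Back-substitute into (2): p₂ = (137 − 3×701/85) / 13 = 734/85.

p₁ = 701/85, p₂ = 734/85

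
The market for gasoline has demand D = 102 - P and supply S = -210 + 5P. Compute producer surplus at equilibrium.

Equilibrium: 102 - P = -210 + 5P gives P* = 52, Q* = 50.
Supply starts at P = 42 (where S = 0).
PS = ½(52 − 42)(50) = 250.

Producer surplus = 250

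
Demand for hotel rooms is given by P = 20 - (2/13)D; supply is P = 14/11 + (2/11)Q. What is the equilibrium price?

Set the two price expressions equal: 20 - (2/13)Q = 14/11 + (2/11)Q.
206/11 = (48/143)Q, so Q* = 1339/24.
P* = 20 − (2/13)(1339/24) = 137/12.

P* = 137/12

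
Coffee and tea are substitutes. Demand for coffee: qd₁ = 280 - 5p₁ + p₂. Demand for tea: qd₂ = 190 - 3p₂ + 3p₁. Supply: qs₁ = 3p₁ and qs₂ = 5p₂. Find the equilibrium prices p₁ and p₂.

p₁ = 2430/61, p₂ = 2360/61

Market 1: 280 - 5p₁ + p₂ = 3p₁ → 8p₁ - p₂ = 280.
Market 2: 8p₂ - 3p₁ = 190.
Eliminating p₂: 8×(1) + 1×(2) gives 61p₁ = 2430, so p₁ = 2430/61.
Back-substitute into (2): p₂ = (190 + 3×2430/61) / 8 = 2360/61.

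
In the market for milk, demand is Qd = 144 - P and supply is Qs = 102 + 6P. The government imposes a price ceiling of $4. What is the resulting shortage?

Equilibrium price would be P* = 6, so the ceiling at 4 binds.
At P = 4: Qd = 144 − 1(4) = 140, Qs = 102 + 6(4) = 126.
Shortage = 140 − 126 = 14.

Shortage = 14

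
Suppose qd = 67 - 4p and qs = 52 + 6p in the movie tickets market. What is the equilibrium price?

p* = 1.5

Set qd = qs: 67 - 4p = 52 + 6p.
15 = 10p, so p* = 1.5.
q* = 67 − 4(1.5) = 61.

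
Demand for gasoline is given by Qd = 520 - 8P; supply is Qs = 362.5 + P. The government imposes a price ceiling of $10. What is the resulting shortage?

Shortage = 67.5

Equilibrium price would be P* = 17.5, so the ceiling at 10 binds.
At P = 10: Qd = 520 − 8(10) = 440, Qs = 362.5 + 1(10) = 372.5.
Shortage = 440 − 372.5 = 67.5.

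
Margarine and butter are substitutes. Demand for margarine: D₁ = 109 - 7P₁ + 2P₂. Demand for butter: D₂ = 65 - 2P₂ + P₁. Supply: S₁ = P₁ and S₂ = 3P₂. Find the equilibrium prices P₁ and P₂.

P₁ = 675/38, P₂ = 629/38

Market 1: 109 - 7P₁ + 2P₂ = P₁ → 8P₁ - 2P₂ = 109.
Market 2: 5P₂ - P₁ = 65.
Eliminating P₂: 5×(1) + 2×(2) gives 38P₁ = 675, so P₁ = 675/38.
Back-substitute into (2): P₂ = (65 + 1×675/38) / 5 = 629/38.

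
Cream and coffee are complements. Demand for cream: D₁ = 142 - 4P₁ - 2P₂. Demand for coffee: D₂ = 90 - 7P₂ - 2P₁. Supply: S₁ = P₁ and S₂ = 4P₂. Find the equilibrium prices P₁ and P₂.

P₁ = 1382/51, P₂ = 166/51

Market 1: 142 - 4P₁ - 2P₂ = P₁ → 5P₁ + 2P₂ = 142.
Market 2: 11P₂ + 2P₁ = 90.
Eliminating P₂: 11×(1) − 2×(2) gives 51P₁ = 1382, so P₁ = 1382/51.
Back-substitute into (2): P₂ = (90 − 2×1382/51) / 11 = 166/51.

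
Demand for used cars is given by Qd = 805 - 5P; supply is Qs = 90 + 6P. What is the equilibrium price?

Set Qd = Qs: 805 - 5P = 90 + 6P.
715 = 11P, so P* = 65.
Q* = 805 − 5(65) = 480.

P* = 65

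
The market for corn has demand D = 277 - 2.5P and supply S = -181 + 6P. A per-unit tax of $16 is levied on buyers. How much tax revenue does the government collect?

Pre-tax equilibrium: P* = 916/17, Q* = 2419/17.
Tax on buyers shifts demand to D = 277 − 2.5(P + 16) = 237 - 2.5P.
237 - 2.5P = -181 + 6P gives seller price Ps = 836/17; buyers pay Pb = 836/17 + 16 = 1108/17.
New quantity: Q = 277 − 2.5(1108/17) = 1939/17.
Revenue = 16 × 1939/17 = 31024/17.

Tax revenue = 31024/17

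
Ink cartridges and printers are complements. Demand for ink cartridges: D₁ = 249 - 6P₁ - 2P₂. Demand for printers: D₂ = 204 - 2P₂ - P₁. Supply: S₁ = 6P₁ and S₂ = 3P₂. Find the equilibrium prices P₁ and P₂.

P₁ = 837/58, P₂ = 2199/58

Market 1: 249 - 6P₁ - 2P₂ = 6P₁ → 12P₁ + 2P₂ = 249.
Market 2: 5P₂ + P₁ = 204.
Eliminating P₂: 5×(1) − 2×(2) gives 58P₁ = 837, so P₁ = 837/58.
Back-substitute into (2): P₂ = (204 − 1×837/58) / 5 = 2199/58.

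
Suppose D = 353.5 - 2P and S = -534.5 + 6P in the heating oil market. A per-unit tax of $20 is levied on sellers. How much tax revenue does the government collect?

Tax revenue = 2030

Pre-tax equilibrium: P* = 111, Q* = 131.5.
Tax on sellers shifts supply to S = -534.5 + 6(P − 20) = -654.5 + 6P.
353.5 - 2P = -654.5 + 6P gives buyer price Pb = 126; sellers receive Ps = 126 − 20 = 106.
New quantity: Q = 353.5 − 2(126) = 101.5.
Revenue = 20 × 101.5 = 2030.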